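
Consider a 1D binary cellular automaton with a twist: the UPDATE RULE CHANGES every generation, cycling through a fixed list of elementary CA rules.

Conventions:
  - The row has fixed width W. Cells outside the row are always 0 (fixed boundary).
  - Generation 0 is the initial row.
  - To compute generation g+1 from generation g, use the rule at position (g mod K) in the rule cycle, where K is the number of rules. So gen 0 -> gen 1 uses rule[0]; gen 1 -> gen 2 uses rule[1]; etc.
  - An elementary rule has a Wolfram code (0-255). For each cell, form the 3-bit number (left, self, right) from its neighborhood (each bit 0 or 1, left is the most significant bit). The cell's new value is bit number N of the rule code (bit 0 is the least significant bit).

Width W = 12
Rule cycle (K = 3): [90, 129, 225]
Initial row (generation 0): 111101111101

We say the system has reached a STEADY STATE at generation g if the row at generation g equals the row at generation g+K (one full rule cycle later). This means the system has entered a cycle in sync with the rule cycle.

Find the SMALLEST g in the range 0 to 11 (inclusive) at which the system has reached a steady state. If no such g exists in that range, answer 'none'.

Answer: none

Derivation:
Gen 0: 111101111101
Gen 1 (rule 90): 100101000100
Gen 2 (rule 129): 000000010001
Gen 3 (rule 225): 111111000100
Gen 4 (rule 90): 100001101010
Gen 5 (rule 129): 001100000000
Gen 6 (rule 225): 100101111111
Gen 7 (rule 90): 011001000001
Gen 8 (rule 129): 000000011100
Gen 9 (rule 225): 111111001101
Gen 10 (rule 90): 100001111100
Gen 11 (rule 129): 001100111001
Gen 12 (rule 225): 100100011000
Gen 13 (rule 90): 011010111100
Gen 14 (rule 129): 000000011001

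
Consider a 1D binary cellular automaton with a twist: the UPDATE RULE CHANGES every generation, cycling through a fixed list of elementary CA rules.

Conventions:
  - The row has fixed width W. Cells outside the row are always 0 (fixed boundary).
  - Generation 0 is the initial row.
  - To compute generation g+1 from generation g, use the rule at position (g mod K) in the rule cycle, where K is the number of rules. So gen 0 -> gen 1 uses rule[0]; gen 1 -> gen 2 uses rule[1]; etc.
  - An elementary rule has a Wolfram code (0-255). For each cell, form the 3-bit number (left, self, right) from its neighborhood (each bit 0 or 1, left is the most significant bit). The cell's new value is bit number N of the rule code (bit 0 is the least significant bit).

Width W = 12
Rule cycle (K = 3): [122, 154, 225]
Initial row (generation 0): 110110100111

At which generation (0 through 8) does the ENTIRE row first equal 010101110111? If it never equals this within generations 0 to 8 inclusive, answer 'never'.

Gen 0: 110110100111
Gen 1 (rule 122): 111111011101
Gen 2 (rule 154): 111110011000
Gen 3 (rule 225): 011110001011
Gen 4 (rule 122): 110011010111
Gen 5 (rule 154): 101110000110
Gen 6 (rule 225): 010110110010
Gen 7 (rule 122): 101111111101
Gen 8 (rule 154): 001111111000

Answer: never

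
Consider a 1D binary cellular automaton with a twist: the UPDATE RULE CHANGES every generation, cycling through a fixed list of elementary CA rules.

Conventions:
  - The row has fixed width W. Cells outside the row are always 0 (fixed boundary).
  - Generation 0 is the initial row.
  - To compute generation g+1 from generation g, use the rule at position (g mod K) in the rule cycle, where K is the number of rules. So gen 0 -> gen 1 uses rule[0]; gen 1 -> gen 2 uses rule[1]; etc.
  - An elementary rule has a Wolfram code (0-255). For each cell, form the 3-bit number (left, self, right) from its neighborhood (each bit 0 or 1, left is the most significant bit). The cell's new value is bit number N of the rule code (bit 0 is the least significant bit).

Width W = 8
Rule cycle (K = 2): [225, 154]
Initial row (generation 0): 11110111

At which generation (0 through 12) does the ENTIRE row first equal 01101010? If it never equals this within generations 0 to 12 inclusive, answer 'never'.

Gen 0: 11110111
Gen 1 (rule 225): 01111011
Gen 2 (rule 154): 11110010
Gen 3 (rule 225): 01110000
Gen 4 (rule 154): 11101000
Gen 5 (rule 225): 01110011
Gen 6 (rule 154): 11101110
Gen 7 (rule 225): 01110110
Gen 8 (rule 154): 11100101
Gen 9 (rule 225): 01100010
Gen 10 (rule 154): 11010101
Gen 11 (rule 225): 01101010
Gen 12 (rule 154): 11000001

Answer: 11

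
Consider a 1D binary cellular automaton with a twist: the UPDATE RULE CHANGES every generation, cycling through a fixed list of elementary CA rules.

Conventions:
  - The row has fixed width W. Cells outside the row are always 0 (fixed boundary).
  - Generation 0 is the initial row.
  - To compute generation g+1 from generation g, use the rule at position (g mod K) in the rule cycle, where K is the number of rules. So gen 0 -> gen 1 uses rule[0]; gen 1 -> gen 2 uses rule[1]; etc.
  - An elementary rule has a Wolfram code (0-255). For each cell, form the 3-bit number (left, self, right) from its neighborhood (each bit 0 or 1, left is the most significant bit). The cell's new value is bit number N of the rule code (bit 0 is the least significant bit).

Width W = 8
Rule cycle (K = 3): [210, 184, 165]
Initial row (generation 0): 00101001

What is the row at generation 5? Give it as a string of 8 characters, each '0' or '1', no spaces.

Answer: 00010110

Derivation:
Gen 0: 00101001
Gen 1 (rule 210): 01000110
Gen 2 (rule 184): 00100101
Gen 3 (rule 165): 10100111
Gen 4 (rule 210): 00011011
Gen 5 (rule 184): 00010110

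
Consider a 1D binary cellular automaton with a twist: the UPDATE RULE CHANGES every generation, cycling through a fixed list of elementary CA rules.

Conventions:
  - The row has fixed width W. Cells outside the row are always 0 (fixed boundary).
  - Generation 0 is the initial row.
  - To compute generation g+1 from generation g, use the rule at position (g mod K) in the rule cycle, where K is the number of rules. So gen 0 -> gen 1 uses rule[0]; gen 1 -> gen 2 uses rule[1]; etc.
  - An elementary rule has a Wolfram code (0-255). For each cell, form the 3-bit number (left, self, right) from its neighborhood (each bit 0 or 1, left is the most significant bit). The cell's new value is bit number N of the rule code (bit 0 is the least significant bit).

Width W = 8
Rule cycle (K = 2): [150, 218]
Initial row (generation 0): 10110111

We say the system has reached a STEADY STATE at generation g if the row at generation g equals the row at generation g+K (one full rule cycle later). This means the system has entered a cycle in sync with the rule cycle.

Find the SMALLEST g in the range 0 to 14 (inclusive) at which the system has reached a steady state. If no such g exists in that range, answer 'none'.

Gen 0: 10110111
Gen 1 (rule 150): 10000010
Gen 2 (rule 218): 01000101
Gen 3 (rule 150): 11101101
Gen 4 (rule 218): 11101100
Gen 5 (rule 150): 01000010
Gen 6 (rule 218): 10100101
Gen 7 (rule 150): 10111101
Gen 8 (rule 218): 00111100
Gen 9 (rule 150): 01011010
Gen 10 (rule 218): 10011001
Gen 11 (rule 150): 11100111
Gen 12 (rule 218): 11111111
Gen 13 (rule 150): 01111110
Gen 14 (rule 218): 11111111
Gen 15 (rule 150): 01111110
Gen 16 (rule 218): 11111111

Answer: 12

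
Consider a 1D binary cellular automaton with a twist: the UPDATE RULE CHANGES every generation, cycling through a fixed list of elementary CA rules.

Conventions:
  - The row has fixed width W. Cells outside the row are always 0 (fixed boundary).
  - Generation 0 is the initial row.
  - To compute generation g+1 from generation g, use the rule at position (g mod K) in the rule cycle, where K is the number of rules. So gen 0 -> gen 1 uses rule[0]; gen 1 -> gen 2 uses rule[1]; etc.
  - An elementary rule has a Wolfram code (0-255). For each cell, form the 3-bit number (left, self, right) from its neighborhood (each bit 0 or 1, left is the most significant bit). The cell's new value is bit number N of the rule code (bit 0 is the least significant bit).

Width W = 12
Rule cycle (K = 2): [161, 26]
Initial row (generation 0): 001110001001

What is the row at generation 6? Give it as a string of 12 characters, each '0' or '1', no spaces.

Gen 0: 001110001001
Gen 1 (rule 161): 100100100000
Gen 2 (rule 26): 011011010000
Gen 3 (rule 161): 000100100111
Gen 4 (rule 26): 001011011100
Gen 5 (rule 161): 100100101001
Gen 6 (rule 26): 011011000110

Answer: 011011000110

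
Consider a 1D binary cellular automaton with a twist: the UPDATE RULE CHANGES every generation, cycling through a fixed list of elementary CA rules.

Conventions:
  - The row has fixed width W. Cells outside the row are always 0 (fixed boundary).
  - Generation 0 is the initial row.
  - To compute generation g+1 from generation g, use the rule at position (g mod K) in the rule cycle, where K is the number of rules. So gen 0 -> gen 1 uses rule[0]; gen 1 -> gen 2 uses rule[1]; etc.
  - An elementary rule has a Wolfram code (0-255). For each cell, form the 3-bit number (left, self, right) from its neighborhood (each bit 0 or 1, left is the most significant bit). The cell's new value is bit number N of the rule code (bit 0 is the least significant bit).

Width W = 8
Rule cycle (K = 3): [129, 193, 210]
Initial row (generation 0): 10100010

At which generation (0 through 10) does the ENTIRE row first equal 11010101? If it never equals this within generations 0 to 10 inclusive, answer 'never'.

Gen 0: 10100010
Gen 1 (rule 129): 00001000
Gen 2 (rule 193): 11100011
Gen 3 (rule 210): 01110101
Gen 4 (rule 129): 00100000
Gen 5 (rule 193): 10001111
Gen 6 (rule 210): 01010111
Gen 7 (rule 129): 00000010
Gen 8 (rule 193): 11111000
Gen 9 (rule 210): 01111100
Gen 10 (rule 129): 00111001

Answer: never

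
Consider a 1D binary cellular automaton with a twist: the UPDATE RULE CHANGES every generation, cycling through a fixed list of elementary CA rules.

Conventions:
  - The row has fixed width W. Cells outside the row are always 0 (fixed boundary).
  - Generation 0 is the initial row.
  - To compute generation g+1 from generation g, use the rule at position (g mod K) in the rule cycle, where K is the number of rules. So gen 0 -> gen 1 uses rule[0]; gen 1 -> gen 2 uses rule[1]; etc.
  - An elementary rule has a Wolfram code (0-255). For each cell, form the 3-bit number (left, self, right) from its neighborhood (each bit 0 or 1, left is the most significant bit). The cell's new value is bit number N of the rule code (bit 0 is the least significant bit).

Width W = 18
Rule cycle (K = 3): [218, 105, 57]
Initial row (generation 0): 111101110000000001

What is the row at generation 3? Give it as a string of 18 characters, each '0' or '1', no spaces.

Gen 0: 111101110000000001
Gen 1 (rule 218): 111101111000000010
Gen 2 (rule 105): 100111001011111000
Gen 3 (rule 57): 010100100110000111

Answer: 010100100110000111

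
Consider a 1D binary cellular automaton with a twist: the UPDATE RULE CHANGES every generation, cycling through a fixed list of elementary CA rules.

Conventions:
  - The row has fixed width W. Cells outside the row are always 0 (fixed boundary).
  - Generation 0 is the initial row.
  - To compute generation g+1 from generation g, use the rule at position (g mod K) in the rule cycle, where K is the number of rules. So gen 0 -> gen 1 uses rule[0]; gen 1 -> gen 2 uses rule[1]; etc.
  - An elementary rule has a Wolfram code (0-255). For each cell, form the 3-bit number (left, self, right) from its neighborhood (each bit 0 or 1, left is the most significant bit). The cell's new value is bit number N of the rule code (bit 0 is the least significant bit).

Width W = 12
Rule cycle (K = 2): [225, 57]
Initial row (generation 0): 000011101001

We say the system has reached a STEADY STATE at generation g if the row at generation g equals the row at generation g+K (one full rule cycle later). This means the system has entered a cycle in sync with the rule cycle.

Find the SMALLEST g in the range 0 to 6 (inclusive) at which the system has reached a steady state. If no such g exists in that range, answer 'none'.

Answer: none

Derivation:
Gen 0: 000011101001
Gen 1 (rule 225): 111001110000
Gen 2 (rule 57): 100101001111
Gen 3 (rule 225): 000010000111
Gen 4 (rule 57): 111001110100
Gen 5 (rule 225): 011000111001
Gen 6 (rule 57): 010110100100
Gen 7 (rule 225): 001011000001
Gen 8 (rule 57): 100110111100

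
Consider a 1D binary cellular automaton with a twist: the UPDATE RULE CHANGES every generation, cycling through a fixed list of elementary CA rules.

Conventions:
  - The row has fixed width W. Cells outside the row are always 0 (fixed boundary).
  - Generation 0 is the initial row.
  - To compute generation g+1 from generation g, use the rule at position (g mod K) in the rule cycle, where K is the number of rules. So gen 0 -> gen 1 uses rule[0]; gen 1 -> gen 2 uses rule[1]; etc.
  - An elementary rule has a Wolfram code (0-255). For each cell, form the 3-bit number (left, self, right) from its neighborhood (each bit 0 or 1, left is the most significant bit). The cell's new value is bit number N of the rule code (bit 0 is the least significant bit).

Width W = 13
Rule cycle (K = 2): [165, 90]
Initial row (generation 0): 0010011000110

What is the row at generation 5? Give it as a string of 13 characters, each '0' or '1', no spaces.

Answer: 0001110111100

Derivation:
Gen 0: 0010011000110
Gen 1 (rule 165): 1010000010000
Gen 2 (rule 90): 0001000101000
Gen 3 (rule 165): 1101010111011
Gen 4 (rule 90): 1100000101011
Gen 5 (rule 165): 0001110111100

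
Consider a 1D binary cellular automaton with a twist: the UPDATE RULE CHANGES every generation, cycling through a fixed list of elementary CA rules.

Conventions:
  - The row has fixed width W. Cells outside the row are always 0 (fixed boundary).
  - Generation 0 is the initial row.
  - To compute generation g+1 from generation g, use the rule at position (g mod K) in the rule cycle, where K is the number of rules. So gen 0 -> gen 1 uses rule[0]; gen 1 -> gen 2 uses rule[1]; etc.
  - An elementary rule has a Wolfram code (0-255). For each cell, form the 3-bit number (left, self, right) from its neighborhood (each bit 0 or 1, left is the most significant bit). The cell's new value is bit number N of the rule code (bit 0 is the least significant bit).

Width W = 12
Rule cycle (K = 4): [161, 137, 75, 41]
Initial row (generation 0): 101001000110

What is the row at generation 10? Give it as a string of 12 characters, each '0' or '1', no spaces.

Answer: 000011100100

Derivation:
Gen 0: 101001000110
Gen 1 (rule 161): 010000010000
Gen 2 (rule 137): 000111000111
Gen 3 (rule 75): 111101011101
Gen 4 (rule 41): 100010110010
Gen 5 (rule 161): 001001000000
Gen 6 (rule 137): 100000011111
Gen 7 (rule 75): 001111110001
Gen 8 (rule 41): 101000000100
Gen 9 (rule 161): 010011110001
Gen 10 (rule 137): 000011100100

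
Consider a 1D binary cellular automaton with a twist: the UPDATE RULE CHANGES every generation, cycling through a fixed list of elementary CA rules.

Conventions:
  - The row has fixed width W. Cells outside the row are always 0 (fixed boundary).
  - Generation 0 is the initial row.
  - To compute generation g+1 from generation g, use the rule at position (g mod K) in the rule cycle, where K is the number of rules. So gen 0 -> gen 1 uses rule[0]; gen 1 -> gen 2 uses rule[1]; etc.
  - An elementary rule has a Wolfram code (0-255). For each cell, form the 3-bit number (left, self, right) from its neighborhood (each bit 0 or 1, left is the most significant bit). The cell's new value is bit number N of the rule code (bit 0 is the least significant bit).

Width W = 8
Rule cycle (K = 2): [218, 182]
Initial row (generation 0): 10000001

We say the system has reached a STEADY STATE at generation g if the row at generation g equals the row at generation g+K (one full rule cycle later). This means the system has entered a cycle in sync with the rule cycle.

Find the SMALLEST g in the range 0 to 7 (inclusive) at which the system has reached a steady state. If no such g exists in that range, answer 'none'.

Gen 0: 10000001
Gen 1 (rule 218): 01000010
Gen 2 (rule 182): 11100111
Gen 3 (rule 218): 11111111
Gen 4 (rule 182): 01111110
Gen 5 (rule 218): 11111111
Gen 6 (rule 182): 01111110
Gen 7 (rule 218): 11111111
Gen 8 (rule 182): 01111110
Gen 9 (rule 218): 11111111

Answer: 3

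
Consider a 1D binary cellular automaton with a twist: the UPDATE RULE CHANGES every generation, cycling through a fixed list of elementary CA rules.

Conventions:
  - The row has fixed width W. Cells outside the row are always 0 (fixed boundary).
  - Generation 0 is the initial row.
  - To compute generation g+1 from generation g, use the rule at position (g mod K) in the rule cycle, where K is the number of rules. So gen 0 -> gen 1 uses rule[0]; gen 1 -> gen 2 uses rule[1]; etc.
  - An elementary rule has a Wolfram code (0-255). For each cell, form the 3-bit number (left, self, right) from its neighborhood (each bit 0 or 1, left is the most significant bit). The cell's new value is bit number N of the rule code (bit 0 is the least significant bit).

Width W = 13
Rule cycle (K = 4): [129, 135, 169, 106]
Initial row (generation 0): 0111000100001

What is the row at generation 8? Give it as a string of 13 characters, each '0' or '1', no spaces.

Gen 0: 0111000100001
Gen 1 (rule 129): 0010010001100
Gen 2 (rule 135): 1110110110001
Gen 3 (rule 169): 1101101100100
Gen 4 (rule 106): 1111111101000
Gen 5 (rule 129): 0111111000011
Gen 6 (rule 135): 1011110011100
Gen 7 (rule 169): 0111100011001
Gen 8 (rule 106): 1100100111010

Answer: 1100100111010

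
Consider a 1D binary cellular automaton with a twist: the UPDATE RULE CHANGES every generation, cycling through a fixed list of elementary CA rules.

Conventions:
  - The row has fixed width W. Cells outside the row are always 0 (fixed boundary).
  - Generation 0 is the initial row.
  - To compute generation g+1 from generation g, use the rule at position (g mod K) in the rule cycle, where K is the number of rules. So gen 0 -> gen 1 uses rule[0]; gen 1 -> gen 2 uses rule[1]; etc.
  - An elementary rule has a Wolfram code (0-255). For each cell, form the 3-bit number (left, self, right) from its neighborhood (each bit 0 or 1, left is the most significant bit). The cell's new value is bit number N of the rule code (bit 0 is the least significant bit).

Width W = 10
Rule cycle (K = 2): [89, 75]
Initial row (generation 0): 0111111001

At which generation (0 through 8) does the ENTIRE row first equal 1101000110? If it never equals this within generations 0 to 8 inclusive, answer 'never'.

Gen 0: 0111111001
Gen 1 (rule 89): 0100001100
Gen 2 (rule 75): 1001111101
Gen 3 (rule 89): 0101000100
Gen 4 (rule 75): 1000011001
Gen 5 (rule 89): 0111011100
Gen 6 (rule 75): 1101010101
Gen 7 (rule 89): 1100000000
Gen 8 (rule 75): 1101111111

Answer: never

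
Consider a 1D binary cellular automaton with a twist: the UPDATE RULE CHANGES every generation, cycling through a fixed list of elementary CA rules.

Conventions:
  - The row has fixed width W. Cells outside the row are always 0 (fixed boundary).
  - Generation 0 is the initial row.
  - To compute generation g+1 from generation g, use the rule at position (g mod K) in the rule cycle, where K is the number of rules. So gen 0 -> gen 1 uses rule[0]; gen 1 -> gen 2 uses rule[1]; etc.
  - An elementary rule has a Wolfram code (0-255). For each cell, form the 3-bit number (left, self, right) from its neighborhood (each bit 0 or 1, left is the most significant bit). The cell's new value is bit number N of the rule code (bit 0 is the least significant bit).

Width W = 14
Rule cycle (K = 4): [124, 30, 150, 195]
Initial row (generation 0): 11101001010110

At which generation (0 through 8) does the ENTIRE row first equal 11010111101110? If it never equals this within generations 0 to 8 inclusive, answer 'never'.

Gen 0: 11101001010110
Gen 1 (rule 124): 10111101111111
Gen 2 (rule 30): 10100001000000
Gen 3 (rule 150): 10110011100000
Gen 4 (rule 195): 00010101101111
Gen 5 (rule 124): 00011111111001
Gen 6 (rule 30): 00110000000111
Gen 7 (rule 150): 01001000001010
Gen 8 (rule 195): 10010011110000

Answer: never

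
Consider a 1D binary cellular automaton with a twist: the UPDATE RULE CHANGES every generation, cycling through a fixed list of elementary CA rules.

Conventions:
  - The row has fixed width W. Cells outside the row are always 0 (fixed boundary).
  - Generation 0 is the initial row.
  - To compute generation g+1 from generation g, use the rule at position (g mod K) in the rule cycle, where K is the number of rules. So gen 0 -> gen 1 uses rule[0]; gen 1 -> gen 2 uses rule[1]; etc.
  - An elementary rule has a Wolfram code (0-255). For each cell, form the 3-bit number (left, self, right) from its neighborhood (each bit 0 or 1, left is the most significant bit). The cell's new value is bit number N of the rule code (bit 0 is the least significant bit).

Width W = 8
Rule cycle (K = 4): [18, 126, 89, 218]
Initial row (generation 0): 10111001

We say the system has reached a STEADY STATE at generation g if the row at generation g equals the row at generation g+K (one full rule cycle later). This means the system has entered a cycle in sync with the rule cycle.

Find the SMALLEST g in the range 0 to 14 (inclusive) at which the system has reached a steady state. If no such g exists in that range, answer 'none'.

Answer: none

Derivation:
Gen 0: 10111001
Gen 1 (rule 18): 00000110
Gen 2 (rule 126): 00001111
Gen 3 (rule 89): 11101001
Gen 4 (rule 218): 11100110
Gen 5 (rule 18): 00011001
Gen 6 (rule 126): 00111111
Gen 7 (rule 89): 10100001
Gen 8 (rule 218): 00010010
Gen 9 (rule 18): 00101101
Gen 10 (rule 126): 01111111
Gen 11 (rule 89): 01000001
Gen 12 (rule 218): 10100010
Gen 13 (rule 18): 00010101
Gen 14 (rule 126): 00111111
Gen 15 (rule 89): 10100001
Gen 16 (rule 218): 00010010
Gen 17 (rule 18): 00101101
Gen 18 (rule 126): 01111111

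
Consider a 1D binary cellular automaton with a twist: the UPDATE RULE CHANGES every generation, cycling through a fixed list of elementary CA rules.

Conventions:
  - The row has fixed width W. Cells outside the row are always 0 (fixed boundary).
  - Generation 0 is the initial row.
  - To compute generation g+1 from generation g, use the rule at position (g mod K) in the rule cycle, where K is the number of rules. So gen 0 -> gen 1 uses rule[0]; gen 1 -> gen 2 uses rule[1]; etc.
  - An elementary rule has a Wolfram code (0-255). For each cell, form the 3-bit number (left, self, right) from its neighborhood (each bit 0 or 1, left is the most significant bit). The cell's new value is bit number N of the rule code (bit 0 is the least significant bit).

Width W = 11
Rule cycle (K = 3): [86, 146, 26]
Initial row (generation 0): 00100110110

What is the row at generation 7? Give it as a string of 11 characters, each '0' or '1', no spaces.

Gen 0: 00100110110
Gen 1 (rule 86): 01111010011
Gen 2 (rule 146): 10110001100
Gen 3 (rule 26): 00101011010
Gen 4 (rule 86): 01101001011
Gen 5 (rule 146): 10000110000
Gen 6 (rule 26): 01001101000
Gen 7 (rule 86): 11110101100

Answer: 11110101100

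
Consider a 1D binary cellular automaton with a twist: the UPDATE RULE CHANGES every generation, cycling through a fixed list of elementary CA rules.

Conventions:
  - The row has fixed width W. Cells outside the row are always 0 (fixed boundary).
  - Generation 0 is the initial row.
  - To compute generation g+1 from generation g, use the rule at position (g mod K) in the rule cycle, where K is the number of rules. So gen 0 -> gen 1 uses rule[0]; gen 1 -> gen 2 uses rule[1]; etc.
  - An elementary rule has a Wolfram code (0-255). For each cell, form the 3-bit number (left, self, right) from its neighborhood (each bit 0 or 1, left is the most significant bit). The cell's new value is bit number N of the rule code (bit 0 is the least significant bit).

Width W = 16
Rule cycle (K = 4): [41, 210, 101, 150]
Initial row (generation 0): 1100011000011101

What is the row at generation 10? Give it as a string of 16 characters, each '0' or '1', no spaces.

Gen 0: 1100011000011101
Gen 1 (rule 41): 1001010011010010
Gen 2 (rule 210): 0110001101001101
Gen 3 (rule 101): 0010100111000111
Gen 4 (rule 150): 0110111010101010
Gen 5 (rule 41): 0101100101010100
Gen 6 (rule 210): 1000111000000010
Gen 7 (rule 101): 1010001011111010
Gen 8 (rule 150): 1011011001110011
Gen 9 (rule 41): 0110110001000010
Gen 10 (rule 210): 1010011010100101

Answer: 1010011010100101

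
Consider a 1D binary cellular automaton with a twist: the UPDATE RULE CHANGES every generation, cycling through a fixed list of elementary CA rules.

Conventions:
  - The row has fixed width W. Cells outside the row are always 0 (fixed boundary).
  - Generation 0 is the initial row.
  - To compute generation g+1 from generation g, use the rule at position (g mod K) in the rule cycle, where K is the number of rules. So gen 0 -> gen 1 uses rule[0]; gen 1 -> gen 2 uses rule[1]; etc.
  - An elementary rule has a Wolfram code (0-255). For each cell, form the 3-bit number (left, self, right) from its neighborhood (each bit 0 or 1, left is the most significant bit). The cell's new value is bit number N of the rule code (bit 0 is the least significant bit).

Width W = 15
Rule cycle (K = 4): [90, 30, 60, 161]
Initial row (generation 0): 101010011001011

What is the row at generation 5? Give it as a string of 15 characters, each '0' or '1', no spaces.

Gen 0: 101010011001011
Gen 1 (rule 90): 000001111110011
Gen 2 (rule 30): 000011000001110
Gen 3 (rule 60): 000010100001001
Gen 4 (rule 161): 111001001100000
Gen 5 (rule 90): 101110111110000

Answer: 101110111110000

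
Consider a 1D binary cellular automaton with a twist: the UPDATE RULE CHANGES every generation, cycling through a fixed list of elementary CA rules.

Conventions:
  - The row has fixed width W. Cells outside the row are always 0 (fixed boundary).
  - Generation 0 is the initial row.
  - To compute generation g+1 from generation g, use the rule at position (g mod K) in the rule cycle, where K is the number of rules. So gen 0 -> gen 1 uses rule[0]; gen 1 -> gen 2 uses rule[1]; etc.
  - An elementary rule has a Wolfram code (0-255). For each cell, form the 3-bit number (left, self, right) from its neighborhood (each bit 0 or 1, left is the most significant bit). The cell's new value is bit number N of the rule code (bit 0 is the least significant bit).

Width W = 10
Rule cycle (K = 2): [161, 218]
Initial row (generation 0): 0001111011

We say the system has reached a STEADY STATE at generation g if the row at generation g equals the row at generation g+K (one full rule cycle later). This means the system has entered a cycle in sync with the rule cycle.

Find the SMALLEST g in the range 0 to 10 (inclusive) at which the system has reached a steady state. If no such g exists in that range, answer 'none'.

Answer: 6

Derivation:
Gen 0: 0001111011
Gen 1 (rule 161): 1100110100
Gen 2 (rule 218): 1111110010
Gen 3 (rule 161): 0111100000
Gen 4 (rule 218): 1111110000
Gen 5 (rule 161): 0111100111
Gen 6 (rule 218): 1111111111
Gen 7 (rule 161): 0111111110
Gen 8 (rule 218): 1111111111
Gen 9 (rule 161): 0111111110
Gen 10 (rule 218): 1111111111
Gen 11 (rule 161): 0111111110
Gen 12 (rule 218): 1111111111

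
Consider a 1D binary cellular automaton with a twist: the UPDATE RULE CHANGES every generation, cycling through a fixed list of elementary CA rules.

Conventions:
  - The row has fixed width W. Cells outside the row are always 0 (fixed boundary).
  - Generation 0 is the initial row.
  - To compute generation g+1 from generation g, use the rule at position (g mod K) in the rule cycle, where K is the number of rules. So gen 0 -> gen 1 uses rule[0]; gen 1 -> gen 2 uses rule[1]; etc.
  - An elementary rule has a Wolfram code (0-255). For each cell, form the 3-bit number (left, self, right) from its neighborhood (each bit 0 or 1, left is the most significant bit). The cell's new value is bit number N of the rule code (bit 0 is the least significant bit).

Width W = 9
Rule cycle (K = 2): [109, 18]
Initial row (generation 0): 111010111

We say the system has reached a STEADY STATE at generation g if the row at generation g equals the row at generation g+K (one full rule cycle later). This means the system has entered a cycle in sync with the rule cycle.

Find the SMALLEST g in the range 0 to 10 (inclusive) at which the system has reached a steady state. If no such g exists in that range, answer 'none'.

Answer: 2

Derivation:
Gen 0: 111010111
Gen 1 (rule 109): 101111101
Gen 2 (rule 18): 000000000
Gen 3 (rule 109): 111111111
Gen 4 (rule 18): 000000000
Gen 5 (rule 109): 111111111
Gen 6 (rule 18): 000000000
Gen 7 (rule 109): 111111111
Gen 8 (rule 18): 000000000
Gen 9 (rule 109): 111111111
Gen 10 (rule 18): 000000000
Gen 11 (rule 109): 111111111
Gen 12 (rule 18): 000000000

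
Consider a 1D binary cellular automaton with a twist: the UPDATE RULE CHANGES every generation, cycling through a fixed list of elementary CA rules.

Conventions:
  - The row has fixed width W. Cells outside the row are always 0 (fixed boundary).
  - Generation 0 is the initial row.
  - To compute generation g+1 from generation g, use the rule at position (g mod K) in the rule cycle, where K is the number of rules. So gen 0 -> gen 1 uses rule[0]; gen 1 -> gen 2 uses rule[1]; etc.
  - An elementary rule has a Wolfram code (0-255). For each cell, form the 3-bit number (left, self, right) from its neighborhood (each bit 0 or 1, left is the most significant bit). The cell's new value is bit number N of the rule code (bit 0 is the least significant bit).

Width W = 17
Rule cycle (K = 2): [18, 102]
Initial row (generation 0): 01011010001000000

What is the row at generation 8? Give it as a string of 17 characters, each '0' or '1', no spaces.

Answer: 10000010100001100

Derivation:
Gen 0: 01011010001000000
Gen 1 (rule 18): 10000001010100000
Gen 2 (rule 102): 10000011111100000
Gen 3 (rule 18): 01000100000010000
Gen 4 (rule 102): 11001100000110000
Gen 5 (rule 18): 00110010001001000
Gen 6 (rule 102): 01010110011011000
Gen 7 (rule 18): 10000001100000100
Gen 8 (rule 102): 10000010100001100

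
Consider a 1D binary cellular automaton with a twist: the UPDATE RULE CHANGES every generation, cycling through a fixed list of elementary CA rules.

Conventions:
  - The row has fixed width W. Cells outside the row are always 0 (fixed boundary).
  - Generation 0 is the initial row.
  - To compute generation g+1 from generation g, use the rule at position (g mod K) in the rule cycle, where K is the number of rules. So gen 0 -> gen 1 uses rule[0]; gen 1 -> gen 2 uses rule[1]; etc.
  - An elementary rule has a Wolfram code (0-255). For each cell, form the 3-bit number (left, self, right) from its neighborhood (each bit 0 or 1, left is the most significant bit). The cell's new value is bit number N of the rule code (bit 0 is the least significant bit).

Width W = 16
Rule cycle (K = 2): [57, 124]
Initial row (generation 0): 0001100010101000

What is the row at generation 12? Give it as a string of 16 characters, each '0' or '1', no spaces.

Gen 0: 0001100010101000
Gen 1 (rule 57): 1101011001010111
Gen 2 (rule 124): 1111111101111101
Gen 3 (rule 57): 1000000011000010
Gen 4 (rule 124): 1100000011100011
Gen 5 (rule 57): 1011111010011010
Gen 6 (rule 124): 1110001111011111
Gen 7 (rule 57): 1001101000110000
Gen 8 (rule 124): 1101111100111000
Gen 9 (rule 57): 1011000010100111
Gen 10 (rule 124): 1111100011110101
Gen 11 (rule 57): 1000011010001010
Gen 12 (rule 124): 1100011111001111

Answer: 1100011111001111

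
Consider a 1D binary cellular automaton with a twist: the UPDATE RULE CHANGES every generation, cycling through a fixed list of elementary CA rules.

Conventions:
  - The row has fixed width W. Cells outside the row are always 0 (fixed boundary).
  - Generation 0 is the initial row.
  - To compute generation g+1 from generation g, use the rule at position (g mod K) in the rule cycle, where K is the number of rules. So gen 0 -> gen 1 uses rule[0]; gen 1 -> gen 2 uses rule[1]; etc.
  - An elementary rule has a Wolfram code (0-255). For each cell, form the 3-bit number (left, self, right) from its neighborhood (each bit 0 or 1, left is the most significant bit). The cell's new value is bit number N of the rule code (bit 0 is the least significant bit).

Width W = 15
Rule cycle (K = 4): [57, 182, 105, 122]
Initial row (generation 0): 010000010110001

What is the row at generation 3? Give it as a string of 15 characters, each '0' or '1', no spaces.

Gen 0: 010000010110001
Gen 1 (rule 57): 001111001101100
Gen 2 (rule 182): 010110110010010
Gen 3 (rule 105): 001111110000000

Answer: 001111110000000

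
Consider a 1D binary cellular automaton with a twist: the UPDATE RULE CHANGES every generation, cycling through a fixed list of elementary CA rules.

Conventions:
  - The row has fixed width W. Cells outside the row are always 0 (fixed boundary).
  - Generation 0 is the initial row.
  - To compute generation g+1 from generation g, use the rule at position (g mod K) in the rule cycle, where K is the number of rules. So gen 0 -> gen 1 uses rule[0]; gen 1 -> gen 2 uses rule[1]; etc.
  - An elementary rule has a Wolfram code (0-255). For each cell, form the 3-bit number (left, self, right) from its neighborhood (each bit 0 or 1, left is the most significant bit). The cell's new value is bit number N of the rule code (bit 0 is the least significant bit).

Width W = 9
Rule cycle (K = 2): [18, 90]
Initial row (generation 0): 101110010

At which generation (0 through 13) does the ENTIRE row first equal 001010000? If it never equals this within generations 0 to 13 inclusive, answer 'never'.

Answer: 8

Derivation:
Gen 0: 101110010
Gen 1 (rule 18): 000001101
Gen 2 (rule 90): 000011100
Gen 3 (rule 18): 000100010
Gen 4 (rule 90): 001010101
Gen 5 (rule 18): 010000000
Gen 6 (rule 90): 101000000
Gen 7 (rule 18): 000100000
Gen 8 (rule 90): 001010000
Gen 9 (rule 18): 010001000
Gen 10 (rule 90): 101010100
Gen 11 (rule 18): 000000010
Gen 12 (rule 90): 000000101
Gen 13 (rule 18): 000001000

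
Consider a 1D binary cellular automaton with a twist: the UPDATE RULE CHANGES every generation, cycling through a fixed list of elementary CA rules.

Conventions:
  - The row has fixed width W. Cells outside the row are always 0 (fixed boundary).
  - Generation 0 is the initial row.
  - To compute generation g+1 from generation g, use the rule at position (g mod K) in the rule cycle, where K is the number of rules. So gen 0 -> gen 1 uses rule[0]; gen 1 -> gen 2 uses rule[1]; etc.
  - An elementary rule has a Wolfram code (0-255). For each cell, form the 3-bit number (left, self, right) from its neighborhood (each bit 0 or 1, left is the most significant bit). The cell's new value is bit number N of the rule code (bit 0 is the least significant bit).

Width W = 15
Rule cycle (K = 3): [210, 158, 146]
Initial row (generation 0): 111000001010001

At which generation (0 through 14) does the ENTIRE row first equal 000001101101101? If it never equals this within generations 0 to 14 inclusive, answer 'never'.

Gen 0: 111000001010001
Gen 1 (rule 210): 011100010001010
Gen 2 (rule 158): 111010111011011
Gen 3 (rule 146): 010000010000000
Gen 4 (rule 210): 101000101000000
Gen 5 (rule 158): 101101101100000
Gen 6 (rule 146): 000000000010000
Gen 7 (rule 210): 000000000101000
Gen 8 (rule 158): 000000001101100
Gen 9 (rule 146): 000000010000010
Gen 10 (rule 210): 000000101000101
Gen 11 (rule 158): 000001101101101
Gen 12 (rule 146): 000010000000000
Gen 13 (rule 210): 000101000000000
Gen 14 (rule 158): 001101100000000

Answer: 11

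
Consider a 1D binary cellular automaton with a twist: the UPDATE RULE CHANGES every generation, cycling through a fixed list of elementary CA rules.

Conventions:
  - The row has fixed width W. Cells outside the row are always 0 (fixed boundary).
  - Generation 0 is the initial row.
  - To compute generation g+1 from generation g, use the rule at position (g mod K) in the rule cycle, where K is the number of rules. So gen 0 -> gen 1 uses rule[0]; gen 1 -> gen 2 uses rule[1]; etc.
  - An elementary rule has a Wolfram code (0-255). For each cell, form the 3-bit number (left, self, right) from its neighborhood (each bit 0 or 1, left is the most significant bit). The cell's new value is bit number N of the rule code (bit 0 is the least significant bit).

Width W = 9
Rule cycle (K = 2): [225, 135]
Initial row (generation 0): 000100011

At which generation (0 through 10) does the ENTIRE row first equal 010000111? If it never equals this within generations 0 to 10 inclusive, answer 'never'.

Gen 0: 000100011
Gen 1 (rule 225): 110001001
Gen 2 (rule 135): 000111011
Gen 3 (rule 225): 110011101
Gen 4 (rule 135): 000101001
Gen 5 (rule 225): 110010000
Gen 6 (rule 135): 000110111
Gen 7 (rule 225): 110011011
Gen 8 (rule 135): 000100000
Gen 9 (rule 225): 110001111
Gen 10 (rule 135): 000110110

Answer: never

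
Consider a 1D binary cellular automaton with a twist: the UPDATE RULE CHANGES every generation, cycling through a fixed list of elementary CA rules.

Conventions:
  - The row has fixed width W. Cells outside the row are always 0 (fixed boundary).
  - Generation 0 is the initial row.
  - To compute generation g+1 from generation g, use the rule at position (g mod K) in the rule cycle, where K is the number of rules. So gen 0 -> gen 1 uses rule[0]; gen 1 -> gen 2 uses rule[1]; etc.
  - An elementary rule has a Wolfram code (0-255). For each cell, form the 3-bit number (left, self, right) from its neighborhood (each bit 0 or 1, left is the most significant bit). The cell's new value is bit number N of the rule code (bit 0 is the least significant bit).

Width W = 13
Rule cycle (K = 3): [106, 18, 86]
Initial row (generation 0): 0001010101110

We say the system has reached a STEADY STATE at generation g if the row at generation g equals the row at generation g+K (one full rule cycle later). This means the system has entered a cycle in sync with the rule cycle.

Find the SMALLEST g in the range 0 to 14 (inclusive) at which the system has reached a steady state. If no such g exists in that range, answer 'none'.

Gen 0: 0001010101110
Gen 1 (rule 106): 0010101011010
Gen 2 (rule 18): 0100000000001
Gen 3 (rule 86): 1110000000011
Gen 4 (rule 106): 1010000000111
Gen 5 (rule 18): 0001000001000
Gen 6 (rule 86): 0011100011100
Gen 7 (rule 106): 0110100110100
Gen 8 (rule 18): 1000011000010
Gen 9 (rule 86): 1100101100111
Gen 10 (rule 106): 1101011101101
Gen 11 (rule 18): 0000000000000
Gen 12 (rule 86): 0000000000000
Gen 13 (rule 106): 0000000000000
Gen 14 (rule 18): 0000000000000
Gen 15 (rule 86): 0000000000000
Gen 16 (rule 106): 0000000000000
Gen 17 (rule 18): 0000000000000

Answer: 11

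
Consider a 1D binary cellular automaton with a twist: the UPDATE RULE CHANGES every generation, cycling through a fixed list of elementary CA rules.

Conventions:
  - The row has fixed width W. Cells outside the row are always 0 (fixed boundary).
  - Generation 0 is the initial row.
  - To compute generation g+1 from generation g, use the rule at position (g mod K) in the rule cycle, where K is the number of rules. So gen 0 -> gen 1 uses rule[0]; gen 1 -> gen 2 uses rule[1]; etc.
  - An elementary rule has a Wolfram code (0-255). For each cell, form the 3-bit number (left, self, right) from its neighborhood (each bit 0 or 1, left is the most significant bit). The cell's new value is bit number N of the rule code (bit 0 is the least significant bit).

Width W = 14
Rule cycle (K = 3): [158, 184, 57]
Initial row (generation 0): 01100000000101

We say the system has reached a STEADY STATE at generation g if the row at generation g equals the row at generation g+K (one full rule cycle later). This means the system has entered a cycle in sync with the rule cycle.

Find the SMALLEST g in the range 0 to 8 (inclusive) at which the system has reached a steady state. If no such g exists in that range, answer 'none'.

Answer: 4

Derivation:
Gen 0: 01100000000101
Gen 1 (rule 158): 11010000001101
Gen 2 (rule 184): 10101000001010
Gen 3 (rule 57): 01010111100101
Gen 4 (rule 158): 11010111011101
Gen 5 (rule 184): 10101110111010
Gen 6 (rule 57): 01011001100101
Gen 7 (rule 158): 11010111011101
Gen 8 (rule 184): 10101110111010
Gen 9 (rule 57): 01011001100101
Gen 10 (rule 158): 11010111011101
Gen 11 (rule 184): 10101110111010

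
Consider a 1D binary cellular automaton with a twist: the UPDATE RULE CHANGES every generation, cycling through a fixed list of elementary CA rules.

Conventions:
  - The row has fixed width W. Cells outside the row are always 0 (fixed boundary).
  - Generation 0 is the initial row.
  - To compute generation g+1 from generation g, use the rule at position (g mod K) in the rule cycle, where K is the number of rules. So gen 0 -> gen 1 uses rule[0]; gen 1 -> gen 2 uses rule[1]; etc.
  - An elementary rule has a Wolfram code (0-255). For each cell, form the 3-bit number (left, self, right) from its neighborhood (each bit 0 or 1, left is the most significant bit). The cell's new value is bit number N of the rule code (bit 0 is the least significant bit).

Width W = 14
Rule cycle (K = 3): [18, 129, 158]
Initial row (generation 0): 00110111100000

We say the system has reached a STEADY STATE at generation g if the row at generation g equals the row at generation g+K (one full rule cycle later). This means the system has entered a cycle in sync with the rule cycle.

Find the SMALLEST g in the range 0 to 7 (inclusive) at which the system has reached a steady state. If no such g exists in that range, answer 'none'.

Gen 0: 00110111100000
Gen 1 (rule 18): 01000000010000
Gen 2 (rule 129): 00011111000111
Gen 3 (rule 158): 00111110101110
Gen 4 (rule 18): 01000000000001
Gen 5 (rule 129): 00011111111100
Gen 6 (rule 158): 00111111111010
Gen 7 (rule 18): 01000000000001
Gen 8 (rule 129): 00011111111100
Gen 9 (rule 158): 00111111111010
Gen 10 (rule 18): 01000000000001

Answer: 4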